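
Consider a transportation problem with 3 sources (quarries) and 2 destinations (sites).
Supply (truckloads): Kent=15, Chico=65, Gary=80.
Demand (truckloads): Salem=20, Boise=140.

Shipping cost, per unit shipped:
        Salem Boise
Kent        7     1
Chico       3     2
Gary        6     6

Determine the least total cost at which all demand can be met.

625

One minimum-cost allocation:
  Kent->Boise: 15 × 1 = 15
  Chico->Boise: 65 × 2 = 130
  Gary->Salem: 20 × 6 = 120
  Gary->Boise: 60 × 6 = 360
Total = 15 + 130 + 120 + 360 = 625.
(Supply check: Kent ships 15; Chico ships 65; Gary ships 80.)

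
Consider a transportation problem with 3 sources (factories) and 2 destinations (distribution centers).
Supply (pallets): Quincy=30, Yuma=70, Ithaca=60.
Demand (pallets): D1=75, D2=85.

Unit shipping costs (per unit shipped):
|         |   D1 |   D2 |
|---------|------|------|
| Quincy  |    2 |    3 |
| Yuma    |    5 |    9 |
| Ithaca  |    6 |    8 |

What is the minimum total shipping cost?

Optimal allocation:
  Quincy to D2: 30 × 3 = 90
  Yuma to D1: 70 × 5 = 350
  Ithaca to D1: 5 × 6 = 30
  Ithaca to D2: 55 × 8 = 440
Total = 90 + 350 + 30 + 440 = 910.
(Supply check: Quincy ships 30; Yuma ships 70; Ithaca ships 60.)

910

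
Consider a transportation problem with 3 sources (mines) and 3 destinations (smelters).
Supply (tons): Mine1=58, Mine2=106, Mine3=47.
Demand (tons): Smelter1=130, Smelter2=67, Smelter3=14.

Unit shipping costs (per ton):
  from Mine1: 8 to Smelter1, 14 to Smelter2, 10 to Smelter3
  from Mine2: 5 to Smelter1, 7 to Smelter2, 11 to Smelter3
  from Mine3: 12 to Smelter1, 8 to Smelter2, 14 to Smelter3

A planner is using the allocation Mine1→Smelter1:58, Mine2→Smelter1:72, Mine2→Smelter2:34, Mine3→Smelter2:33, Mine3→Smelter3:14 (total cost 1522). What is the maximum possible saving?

Current plan cost = 58·8 + 72·5 + 34·7 + 33·8 + 14·14 = 1522.
Optimal plan:
  Mine1 to Smelter1: 44 × 8 = 352
  Mine1 to Smelter3: 14 × 10 = 140
  Mine2 to Smelter1: 86 × 5 = 430
  Mine2 to Smelter2: 20 × 7 = 140
  Mine3 to Smelter2: 47 × 8 = 376
Optimal cost = 1438.
Saving = 1522 − 1438 = 84.

84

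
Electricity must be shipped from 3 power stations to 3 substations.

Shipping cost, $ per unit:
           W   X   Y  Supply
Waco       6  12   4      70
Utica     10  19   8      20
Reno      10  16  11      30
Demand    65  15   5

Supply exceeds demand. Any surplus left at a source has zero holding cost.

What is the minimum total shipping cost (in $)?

650

An optimal shipping plan:
  Waco→W: 50 × $6 = $300
  Waco→X: 15 × $12 = $180
  Waco→Y: 5 × $4 = $20
  Utica→W: 15 × $10 = $150
Total = 300 + 180 + 20 + 150 = $650.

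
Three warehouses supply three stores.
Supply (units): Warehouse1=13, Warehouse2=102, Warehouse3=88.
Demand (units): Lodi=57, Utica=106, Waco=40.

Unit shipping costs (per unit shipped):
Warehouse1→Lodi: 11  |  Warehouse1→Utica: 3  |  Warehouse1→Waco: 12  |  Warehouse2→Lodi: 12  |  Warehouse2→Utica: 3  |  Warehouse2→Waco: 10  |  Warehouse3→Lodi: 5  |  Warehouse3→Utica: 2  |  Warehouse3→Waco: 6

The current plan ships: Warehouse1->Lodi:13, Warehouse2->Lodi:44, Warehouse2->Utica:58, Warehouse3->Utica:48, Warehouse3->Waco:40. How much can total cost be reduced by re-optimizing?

Current plan cost = 13·11 + 44·12 + 58·3 + 48·2 + 40·6 = 1181.
Optimal plan:
  Warehouse1 to Utica: 13 × 3 = 39
  Warehouse2 to Utica: 93 × 3 = 279
  Warehouse2 to Waco: 9 × 10 = 90
  Warehouse3 to Lodi: 57 × 5 = 285
  Warehouse3 to Waco: 31 × 6 = 186
Optimal cost = 879.
Saving = 1181 − 879 = 302.

302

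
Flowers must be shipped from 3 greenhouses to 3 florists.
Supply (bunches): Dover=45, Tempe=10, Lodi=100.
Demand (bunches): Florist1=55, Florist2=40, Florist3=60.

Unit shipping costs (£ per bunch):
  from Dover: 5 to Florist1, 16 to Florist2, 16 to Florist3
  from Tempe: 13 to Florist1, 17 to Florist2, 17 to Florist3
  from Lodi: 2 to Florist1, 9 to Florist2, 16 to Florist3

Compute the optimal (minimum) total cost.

One minimum-cost allocation:
  Dover to Florist3: 45 × £16 = £720
  Tempe to Florist3: 10 × £17 = £170
  Lodi to Florist1: 55 × £2 = £110
  Lodi to Florist2: 40 × £9 = £360
  Lodi to Florist3: 5 × £16 = £80
Total = 720 + 170 + 110 + 360 + 80 = £1440.

1440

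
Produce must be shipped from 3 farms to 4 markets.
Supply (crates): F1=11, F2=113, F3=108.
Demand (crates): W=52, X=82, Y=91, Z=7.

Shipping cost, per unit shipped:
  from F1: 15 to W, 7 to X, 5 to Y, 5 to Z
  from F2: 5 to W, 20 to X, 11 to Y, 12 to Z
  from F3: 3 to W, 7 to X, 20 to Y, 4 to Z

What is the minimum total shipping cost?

1759

A cheapest plan:
  F1 to Y: 11 × 5 = 55
  F2 to W: 33 × 5 = 165
  F2 to Y: 80 × 11 = 880
  F3 to W: 19 × 3 = 57
  F3 to X: 82 × 7 = 574
  F3 to Z: 7 × 4 = 28
Total = 55 + 165 + 880 + 57 + 574 + 28 = 1759.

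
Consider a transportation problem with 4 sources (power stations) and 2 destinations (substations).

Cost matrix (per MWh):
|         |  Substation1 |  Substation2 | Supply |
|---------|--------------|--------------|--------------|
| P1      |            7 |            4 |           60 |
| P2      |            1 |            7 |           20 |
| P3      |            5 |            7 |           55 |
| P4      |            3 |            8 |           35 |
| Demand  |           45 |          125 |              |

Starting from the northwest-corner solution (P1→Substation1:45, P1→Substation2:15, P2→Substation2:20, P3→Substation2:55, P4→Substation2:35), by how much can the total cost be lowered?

380

Current plan cost = 45·7 + 15·4 + 20·7 + 55·7 + 35·8 = 1180.
Optimal plan:
  P1->Substation2: 60 × 4 = 240
  P2->Substation1: 20 × 1 = 20
  P3->Substation2: 55 × 7 = 385
  P4->Substation1: 25 × 3 = 75
  P4->Substation2: 10 × 8 = 80
Optimal cost = 800.
Saving = 1180 − 800 = 380.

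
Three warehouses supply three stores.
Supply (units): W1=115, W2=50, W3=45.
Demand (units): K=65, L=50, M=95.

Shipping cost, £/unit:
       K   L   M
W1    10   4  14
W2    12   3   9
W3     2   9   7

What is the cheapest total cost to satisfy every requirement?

1570

An optimal shipping plan:
  W1->K: 20 × £10 = £200
  W1->L: 50 × £4 = £200
  W1->M: 45 × £14 = £630
  W2->M: 50 × £9 = £450
  W3->K: 45 × £2 = £90
Total = 200 + 200 + 630 + 450 + 90 = £1570.
(Supply check: W1 ships 115; W2 ships 50; W3 ships 45.)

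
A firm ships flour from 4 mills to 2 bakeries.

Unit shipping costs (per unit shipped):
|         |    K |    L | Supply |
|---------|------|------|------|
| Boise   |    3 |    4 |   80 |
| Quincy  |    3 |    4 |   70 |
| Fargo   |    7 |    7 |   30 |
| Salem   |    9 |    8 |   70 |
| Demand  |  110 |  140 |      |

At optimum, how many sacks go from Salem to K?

The minimum-cost plan:
  Boise→K: 80 × 3 = 240
  Quincy→K: 30 × 3 = 90
  Quincy→L: 40 × 4 = 160
  Fargo→L: 30 × 7 = 210
  Salem→L: 70 × 8 = 560
Total cost = 1260.
The route Salem→K is not used.

0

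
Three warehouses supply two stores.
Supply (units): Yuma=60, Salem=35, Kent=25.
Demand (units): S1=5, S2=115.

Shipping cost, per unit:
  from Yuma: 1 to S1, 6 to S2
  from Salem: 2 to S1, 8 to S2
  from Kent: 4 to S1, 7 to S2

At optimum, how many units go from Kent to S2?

The minimum-cost plan:
  Yuma to S2: 60 × 6 = 360
  Salem to S1: 5 × 2 = 10
  Salem to S2: 30 × 8 = 240
  Kent to S2: 25 × 7 = 175
Total cost = 785.
So Kent→S2 carries 25 units.

25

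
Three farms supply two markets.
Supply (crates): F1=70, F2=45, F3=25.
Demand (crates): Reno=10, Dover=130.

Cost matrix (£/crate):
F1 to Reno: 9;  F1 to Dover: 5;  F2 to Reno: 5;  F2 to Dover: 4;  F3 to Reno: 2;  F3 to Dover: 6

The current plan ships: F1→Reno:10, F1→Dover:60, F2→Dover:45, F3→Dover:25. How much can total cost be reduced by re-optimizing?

80

Current plan cost = 10·9 + 60·5 + 45·4 + 25·6 = £720.
Optimal plan:
  F1->Dover: 70 × £5 = £350
  F2->Dover: 45 × £4 = £180
  F3->Reno: 10 × £2 = £20
  F3->Dover: 15 × £6 = £90
Optimal cost = £640.
Saving = 720 − 640 = £80.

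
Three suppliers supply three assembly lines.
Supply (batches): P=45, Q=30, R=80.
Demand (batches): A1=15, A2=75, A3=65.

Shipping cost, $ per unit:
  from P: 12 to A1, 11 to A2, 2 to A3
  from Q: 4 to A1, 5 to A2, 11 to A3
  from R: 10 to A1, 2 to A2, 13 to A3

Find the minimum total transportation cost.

530

An optimal shipping plan:
  P→A3: 45 batches
  Q→A1: 15 batches
  Q→A3: 15 batches
  R→A2: 75 batches
  R→A3: 5 batches
Total cost = $530.
(Supply check: P ships 45; Q ships 30; R ships 80.)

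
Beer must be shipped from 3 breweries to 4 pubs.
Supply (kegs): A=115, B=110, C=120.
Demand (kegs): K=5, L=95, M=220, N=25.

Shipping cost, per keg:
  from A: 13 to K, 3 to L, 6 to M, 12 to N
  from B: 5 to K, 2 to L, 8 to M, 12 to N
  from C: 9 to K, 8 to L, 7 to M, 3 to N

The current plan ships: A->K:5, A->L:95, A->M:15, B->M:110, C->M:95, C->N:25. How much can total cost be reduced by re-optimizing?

Current plan cost = 5·13 + 95·3 + 15·6 + 110·8 + 95·7 + 25·3 = 2060.
Optimal plan:
  A–M: 115 kegs
  B–K: 5 kegs
  B–L: 95 kegs
  B–M: 10 kegs
  C–M: 95 kegs
  C–N: 25 kegs
Optimal cost = 1725.
Saving = 2060 − 1725 = 335.

335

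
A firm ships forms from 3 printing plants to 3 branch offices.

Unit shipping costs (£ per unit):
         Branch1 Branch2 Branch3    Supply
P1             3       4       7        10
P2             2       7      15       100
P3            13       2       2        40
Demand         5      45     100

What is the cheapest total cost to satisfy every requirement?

1225

An optimal shipping plan:
  P1->Branch3: 10 × £7 = £70
  P2->Branch1: 5 × £2 = £10
  P2->Branch2: 45 × £7 = £315
  P2->Branch3: 50 × £15 = £750
  P3->Branch3: 40 × £2 = £80
Total = 70 + 10 + 315 + 750 + 80 = £1225.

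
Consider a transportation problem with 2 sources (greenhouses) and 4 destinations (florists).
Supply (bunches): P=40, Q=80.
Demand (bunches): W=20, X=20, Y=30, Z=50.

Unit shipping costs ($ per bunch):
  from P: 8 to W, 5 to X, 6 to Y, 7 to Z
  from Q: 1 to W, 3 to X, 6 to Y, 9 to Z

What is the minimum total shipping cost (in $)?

A cheapest plan:
  P->Z: 40 × $7 = $280
  Q->W: 20 × $1 = $20
  Q->X: 20 × $3 = $60
  Q->Y: 30 × $6 = $180
  Q->Z: 10 × $9 = $90
Total = 280 + 20 + 60 + 180 + 90 = $630.

630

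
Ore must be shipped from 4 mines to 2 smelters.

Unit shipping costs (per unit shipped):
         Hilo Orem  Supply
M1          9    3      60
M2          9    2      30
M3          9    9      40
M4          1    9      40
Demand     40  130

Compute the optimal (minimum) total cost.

640

An optimal shipping plan:
  M1 to Orem: 60 tons
  M2 to Orem: 30 tons
  M3 to Orem: 40 tons
  M4 to Hilo: 40 tons
Total cost = 640.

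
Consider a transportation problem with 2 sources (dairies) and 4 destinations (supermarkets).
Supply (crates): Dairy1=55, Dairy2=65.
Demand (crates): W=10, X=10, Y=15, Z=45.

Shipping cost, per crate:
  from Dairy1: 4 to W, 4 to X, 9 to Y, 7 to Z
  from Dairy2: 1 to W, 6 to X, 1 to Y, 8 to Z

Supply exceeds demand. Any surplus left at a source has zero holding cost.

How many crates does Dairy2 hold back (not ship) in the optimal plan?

An optimal plan:
  Dairy1–X: 10 × 4 = 40
  Dairy1–Z: 45 × 7 = 315
  Dairy2–W: 10 × 1 = 10
  Dairy2–Y: 15 × 1 = 15
Total cost = 380.
Dairy2 ships 25 of its 65, leaving 40.

40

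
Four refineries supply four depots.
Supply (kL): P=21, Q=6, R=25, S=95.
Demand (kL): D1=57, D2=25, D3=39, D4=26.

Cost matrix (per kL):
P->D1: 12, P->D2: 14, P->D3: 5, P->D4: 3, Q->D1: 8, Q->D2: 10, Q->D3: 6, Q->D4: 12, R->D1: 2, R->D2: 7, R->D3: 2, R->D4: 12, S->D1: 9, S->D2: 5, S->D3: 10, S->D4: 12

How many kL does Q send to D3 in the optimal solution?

The minimum-cost plan:
  P→D4: 21 × 3 = 63
  Q→D3: 6 × 6 = 36
  R→D3: 25 × 2 = 50
  S→D1: 57 × 9 = 513
  S→D2: 25 × 5 = 125
  S→D3: 8 × 10 = 80
  S→D4: 5 × 12 = 60
Total cost = 927.
So Q→D3 carries 6 kL.

6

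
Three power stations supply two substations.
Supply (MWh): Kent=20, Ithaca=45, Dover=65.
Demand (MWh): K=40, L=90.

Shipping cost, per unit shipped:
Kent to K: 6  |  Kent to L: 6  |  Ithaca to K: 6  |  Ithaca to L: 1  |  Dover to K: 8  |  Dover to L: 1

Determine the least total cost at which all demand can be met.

One minimum-cost allocation:
  Kent to K: 20 × 6 = 120
  Ithaca to K: 20 × 6 = 120
  Ithaca to L: 25 × 1 = 25
  Dover to L: 65 × 1 = 65
Total = 120 + 120 + 25 + 65 = 330.

330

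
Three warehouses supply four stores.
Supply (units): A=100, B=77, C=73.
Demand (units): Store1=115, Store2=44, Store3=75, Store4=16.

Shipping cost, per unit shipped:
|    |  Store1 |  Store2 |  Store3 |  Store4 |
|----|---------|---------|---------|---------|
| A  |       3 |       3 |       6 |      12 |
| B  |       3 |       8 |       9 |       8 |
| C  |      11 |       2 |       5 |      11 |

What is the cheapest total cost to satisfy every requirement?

982

An optimal shipping plan:
  A→Store1: 54 × 3 = 162
  A→Store2: 44 × 3 = 132
  A→Store3: 2 × 6 = 12
  B→Store1: 61 × 3 = 183
  B→Store4: 16 × 8 = 128
  C→Store3: 73 × 5 = 365
Total = 162 + 132 + 12 + 183 + 128 + 365 = 982.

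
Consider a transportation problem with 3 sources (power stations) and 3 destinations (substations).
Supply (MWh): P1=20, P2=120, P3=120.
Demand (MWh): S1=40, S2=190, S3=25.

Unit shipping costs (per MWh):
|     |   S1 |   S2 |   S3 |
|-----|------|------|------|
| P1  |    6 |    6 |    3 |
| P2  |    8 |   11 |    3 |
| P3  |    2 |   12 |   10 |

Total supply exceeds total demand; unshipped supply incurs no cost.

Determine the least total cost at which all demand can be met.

2220

Optimal allocation:
  P1–S2: 20 × 6 = 120
  P2–S2: 95 × 11 = 1045
  P2–S3: 25 × 3 = 75
  P3–S1: 40 × 2 = 80
  P3–S2: 75 × 12 = 900
Total = 120 + 1045 + 75 + 80 + 900 = 2220.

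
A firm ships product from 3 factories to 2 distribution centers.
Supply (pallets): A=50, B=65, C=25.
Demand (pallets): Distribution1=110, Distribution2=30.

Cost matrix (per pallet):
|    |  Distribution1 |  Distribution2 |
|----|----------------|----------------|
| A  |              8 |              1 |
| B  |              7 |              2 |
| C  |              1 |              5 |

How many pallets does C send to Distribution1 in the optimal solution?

25

The minimum-cost plan:
  A to Distribution1: 20 × 8 = 160
  A to Distribution2: 30 × 1 = 30
  B to Distribution1: 65 × 7 = 455
  C to Distribution1: 25 × 1 = 25
Total cost = 670.
So C→Distribution1 carries 25 pallets.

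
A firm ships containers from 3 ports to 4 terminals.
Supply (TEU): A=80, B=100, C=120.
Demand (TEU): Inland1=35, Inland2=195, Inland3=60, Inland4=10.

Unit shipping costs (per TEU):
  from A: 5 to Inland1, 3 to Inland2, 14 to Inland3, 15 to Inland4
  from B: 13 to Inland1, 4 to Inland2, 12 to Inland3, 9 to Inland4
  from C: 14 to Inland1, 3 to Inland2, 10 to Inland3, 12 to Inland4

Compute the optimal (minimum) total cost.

An optimal shipping plan:
  A→Inland1: 35 TEU
  A→Inland2: 45 TEU
  B→Inland2: 90 TEU
  B→Inland4: 10 TEU
  C→Inland2: 60 TEU
  C→Inland3: 60 TEU
Total cost = 1540.

1540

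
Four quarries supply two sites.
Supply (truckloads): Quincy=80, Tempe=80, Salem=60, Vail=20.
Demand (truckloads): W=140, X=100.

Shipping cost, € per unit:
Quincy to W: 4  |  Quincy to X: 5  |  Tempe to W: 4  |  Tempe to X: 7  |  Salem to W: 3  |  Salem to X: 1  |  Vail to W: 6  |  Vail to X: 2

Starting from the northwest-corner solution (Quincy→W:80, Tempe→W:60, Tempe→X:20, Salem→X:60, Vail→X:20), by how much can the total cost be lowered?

Current plan cost = 80·4 + 60·4 + 20·7 + 60·1 + 20·2 = €800.
Optimal plan:
  Quincy–W: 60 × €4 = €240
  Quincy–X: 20 × €5 = €100
  Tempe–W: 80 × €4 = €320
  Salem–X: 60 × €1 = €60
  Vail–X: 20 × €2 = €40
Optimal cost = €760.
Saving = 800 − 760 = €40.

40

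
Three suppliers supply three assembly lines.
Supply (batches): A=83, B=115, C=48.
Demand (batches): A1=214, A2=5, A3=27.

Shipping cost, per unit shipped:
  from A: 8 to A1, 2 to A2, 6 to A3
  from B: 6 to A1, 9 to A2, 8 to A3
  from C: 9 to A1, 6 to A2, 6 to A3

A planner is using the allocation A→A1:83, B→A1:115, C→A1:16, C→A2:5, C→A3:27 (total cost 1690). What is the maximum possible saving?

15

Current plan cost = 83·8 + 115·6 + 16·9 + 5·6 + 27·6 = 1690.
Optimal plan:
  A–A1: 78 batches
  A–A2: 5 batches
  B–A1: 115 batches
  C–A1: 21 batches
  C–A3: 27 batches
Optimal cost = 1675.
Saving = 1690 − 1675 = 15.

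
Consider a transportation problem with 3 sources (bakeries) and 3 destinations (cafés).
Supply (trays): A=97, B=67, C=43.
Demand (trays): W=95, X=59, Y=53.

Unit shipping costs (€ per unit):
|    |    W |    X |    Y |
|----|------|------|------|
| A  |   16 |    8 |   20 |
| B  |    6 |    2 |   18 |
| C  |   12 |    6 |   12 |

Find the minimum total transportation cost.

2038

An optimal shipping plan:
  A–W: 28 × €16 = €448
  A–X: 59 × €8 = €472
  A–Y: 10 × €20 = €200
  B–W: 67 × €6 = €402
  C–Y: 43 × €12 = €516
Total = 448 + 472 + 200 + 402 + 516 = €2038.
(Supply check: A ships 97; B ships 67; C ships 43.)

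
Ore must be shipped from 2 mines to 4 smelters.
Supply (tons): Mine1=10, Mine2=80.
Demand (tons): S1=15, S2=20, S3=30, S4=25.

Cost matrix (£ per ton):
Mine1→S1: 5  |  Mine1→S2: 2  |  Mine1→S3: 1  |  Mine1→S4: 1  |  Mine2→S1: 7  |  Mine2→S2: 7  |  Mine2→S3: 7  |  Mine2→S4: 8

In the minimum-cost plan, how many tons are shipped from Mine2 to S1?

15

Solving gives:
  Mine1 to S4: 10 × £1 = £10
  Mine2 to S1: 15 × £7 = £105
  Mine2 to S2: 20 × £7 = £140
  Mine2 to S3: 30 × £7 = £210
  Mine2 to S4: 15 × £8 = £120
Total cost = £585.
So Mine2→S1 carries 15 tons.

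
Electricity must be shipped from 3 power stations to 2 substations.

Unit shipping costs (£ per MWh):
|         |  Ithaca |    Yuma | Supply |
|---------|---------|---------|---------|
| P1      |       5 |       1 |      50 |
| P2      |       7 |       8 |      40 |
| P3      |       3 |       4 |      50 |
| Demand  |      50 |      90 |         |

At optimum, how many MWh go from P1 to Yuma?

Solving gives:
  P1–Yuma: 50 × £1 = £50
  P2–Ithaca: 40 × £7 = £280
  P3–Ithaca: 10 × £3 = £30
  P3–Yuma: 40 × £4 = £160
Total cost = £520.
So P1→Yuma carries 50 MWh.

50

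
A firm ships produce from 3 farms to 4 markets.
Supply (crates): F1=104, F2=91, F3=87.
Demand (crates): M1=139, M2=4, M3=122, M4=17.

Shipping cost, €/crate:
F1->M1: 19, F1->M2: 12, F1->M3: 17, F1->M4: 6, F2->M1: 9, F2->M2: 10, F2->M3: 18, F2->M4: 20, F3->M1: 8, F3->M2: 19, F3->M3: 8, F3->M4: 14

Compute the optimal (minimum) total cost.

One minimum-cost allocation:
  F1–M2: 4 × €12 = €48
  F1–M3: 83 × €17 = €1411
  F1–M4: 17 × €6 = €102
  F2–M1: 91 × €9 = €819
  F3–M1: 48 × €8 = €384
  F3–M3: 39 × €8 = €312
Total = 48 + 1411 + 102 + 819 + 384 + 312 = €3076.

3076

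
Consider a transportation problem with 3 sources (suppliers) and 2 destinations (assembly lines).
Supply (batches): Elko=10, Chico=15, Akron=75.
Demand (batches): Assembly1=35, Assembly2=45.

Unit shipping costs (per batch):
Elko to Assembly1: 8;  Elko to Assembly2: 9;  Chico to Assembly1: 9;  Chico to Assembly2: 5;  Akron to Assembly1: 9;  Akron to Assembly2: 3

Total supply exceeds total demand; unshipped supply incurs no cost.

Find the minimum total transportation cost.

440

An optimal shipping plan:
  Elko to Assembly1: 10 × 8 = 80
  Akron to Assembly1: 25 × 9 = 225
  Akron to Assembly2: 45 × 3 = 135
Total = 80 + 225 + 135 = 440.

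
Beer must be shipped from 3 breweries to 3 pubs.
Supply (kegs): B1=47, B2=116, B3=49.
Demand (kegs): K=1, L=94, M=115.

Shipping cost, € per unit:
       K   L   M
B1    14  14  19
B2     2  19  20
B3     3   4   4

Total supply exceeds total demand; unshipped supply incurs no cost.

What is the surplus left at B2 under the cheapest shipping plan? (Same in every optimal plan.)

2

Minimum-cost shipments:
  B1->L: 47 kegs
  B2->K: 1 kegs
  B2->L: 47 kegs
  B2->M: 66 kegs
  B3->M: 49 kegs
Total cost = €3069.
B2 ships 114 of its 116, leaving 2.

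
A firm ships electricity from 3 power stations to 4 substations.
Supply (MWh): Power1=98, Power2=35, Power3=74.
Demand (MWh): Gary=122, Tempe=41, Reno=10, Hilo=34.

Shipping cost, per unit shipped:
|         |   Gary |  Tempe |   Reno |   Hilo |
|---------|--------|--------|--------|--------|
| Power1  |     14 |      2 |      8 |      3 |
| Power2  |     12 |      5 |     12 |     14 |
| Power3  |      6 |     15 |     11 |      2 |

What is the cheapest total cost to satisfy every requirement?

1310

A cheapest plan:
  Power1 to Gary: 13 × 14 = 182
  Power1 to Tempe: 41 × 2 = 82
  Power1 to Reno: 10 × 8 = 80
  Power1 to Hilo: 34 × 3 = 102
  Power2 to Gary: 35 × 12 = 420
  Power3 to Gary: 74 × 6 = 444
Total = 182 + 82 + 80 + 102 + 420 + 444 = 1310.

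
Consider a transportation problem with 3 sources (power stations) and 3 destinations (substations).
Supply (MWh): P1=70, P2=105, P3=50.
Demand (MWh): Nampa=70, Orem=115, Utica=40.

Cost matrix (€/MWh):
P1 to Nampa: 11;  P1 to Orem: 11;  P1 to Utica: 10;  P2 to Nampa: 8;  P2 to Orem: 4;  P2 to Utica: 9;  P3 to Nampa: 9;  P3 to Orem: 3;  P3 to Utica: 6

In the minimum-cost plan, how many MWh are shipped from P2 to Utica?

0

The minimum-cost plan:
  P1->Nampa: 30 × €11 = €330
  P1->Utica: 40 × €10 = €400
  P2->Nampa: 40 × €8 = €320
  P2->Orem: 65 × €4 = €260
  P3->Orem: 50 × €3 = €150
Total cost = €1460.
The route P2→Utica is not used.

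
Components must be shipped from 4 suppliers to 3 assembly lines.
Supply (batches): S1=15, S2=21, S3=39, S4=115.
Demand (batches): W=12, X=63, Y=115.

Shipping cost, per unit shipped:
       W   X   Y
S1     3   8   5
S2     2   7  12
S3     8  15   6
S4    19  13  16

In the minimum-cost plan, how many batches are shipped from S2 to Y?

0

The minimum-cost plan:
  S1->Y: 15 batches
  S2->W: 12 batches
  S2->X: 9 batches
  S3->Y: 39 batches
  S4->X: 54 batches
  S4->Y: 61 batches
Total cost = 2074.
The route S2→Y is not used.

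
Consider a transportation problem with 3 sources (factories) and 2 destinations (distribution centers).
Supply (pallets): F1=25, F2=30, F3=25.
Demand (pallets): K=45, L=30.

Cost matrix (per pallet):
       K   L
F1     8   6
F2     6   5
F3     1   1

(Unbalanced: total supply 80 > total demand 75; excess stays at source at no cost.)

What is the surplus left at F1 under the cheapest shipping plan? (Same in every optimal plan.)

5

An optimal plan:
  F1→L: 20 × 6 = 120
  F2→K: 20 × 6 = 120
  F2→L: 10 × 5 = 50
  F3→K: 25 × 1 = 25
Total cost = 315.
F1 ships 20 of its 25, leaving 5.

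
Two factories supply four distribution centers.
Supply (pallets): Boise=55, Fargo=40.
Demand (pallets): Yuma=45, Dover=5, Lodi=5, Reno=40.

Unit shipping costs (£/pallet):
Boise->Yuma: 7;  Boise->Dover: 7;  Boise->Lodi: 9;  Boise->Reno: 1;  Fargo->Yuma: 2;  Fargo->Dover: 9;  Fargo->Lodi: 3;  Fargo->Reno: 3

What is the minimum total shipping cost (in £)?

230

One minimum-cost allocation:
  Boise–Yuma: 10 × £7 = £70
  Boise–Dover: 5 × £7 = £35
  Boise–Reno: 40 × £1 = £40
  Fargo–Yuma: 35 × £2 = £70
  Fargo–Lodi: 5 × £3 = £15
Total = 70 + 35 + 40 + 70 + 15 = £230.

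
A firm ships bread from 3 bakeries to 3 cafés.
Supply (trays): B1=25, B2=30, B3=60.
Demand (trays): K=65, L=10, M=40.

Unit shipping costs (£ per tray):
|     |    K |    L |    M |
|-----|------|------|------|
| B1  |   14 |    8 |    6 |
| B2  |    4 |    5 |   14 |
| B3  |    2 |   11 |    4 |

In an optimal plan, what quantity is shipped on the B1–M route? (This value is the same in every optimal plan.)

The minimum-cost plan:
  B1→M: 25 × £6 = £150
  B2→K: 20 × £4 = £80
  B2→L: 10 × £5 = £50
  B3→K: 45 × £2 = £90
  B3→M: 15 × £4 = £60
Total cost = £430.
So B1→M carries 25 trays.

25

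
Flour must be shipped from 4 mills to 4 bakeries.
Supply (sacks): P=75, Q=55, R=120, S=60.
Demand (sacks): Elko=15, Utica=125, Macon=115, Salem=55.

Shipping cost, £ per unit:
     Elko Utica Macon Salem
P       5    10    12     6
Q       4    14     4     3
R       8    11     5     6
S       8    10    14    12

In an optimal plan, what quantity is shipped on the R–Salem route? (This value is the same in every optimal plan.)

The minimum-cost plan:
  P->Elko: 15 × £5 = £75
  P->Utica: 60 × £10 = £600
  Q->Salem: 55 × £3 = £165
  R->Utica: 5 × £11 = £55
  R->Macon: 115 × £5 = £575
  S->Utica: 60 × £10 = £600
Total cost = £2070.
The route R→Salem is not used.

0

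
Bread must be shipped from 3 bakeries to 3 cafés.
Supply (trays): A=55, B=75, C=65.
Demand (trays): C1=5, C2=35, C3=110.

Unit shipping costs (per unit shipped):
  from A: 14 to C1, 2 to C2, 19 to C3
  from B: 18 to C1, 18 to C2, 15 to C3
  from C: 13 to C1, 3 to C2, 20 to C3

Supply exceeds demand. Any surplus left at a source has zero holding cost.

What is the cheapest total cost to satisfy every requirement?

1940

Optimal allocation:
  A to C2: 35 trays
  A to C3: 20 trays
  B to C3: 75 trays
  C to C1: 5 trays
  C to C3: 15 trays
Total cost = 1940.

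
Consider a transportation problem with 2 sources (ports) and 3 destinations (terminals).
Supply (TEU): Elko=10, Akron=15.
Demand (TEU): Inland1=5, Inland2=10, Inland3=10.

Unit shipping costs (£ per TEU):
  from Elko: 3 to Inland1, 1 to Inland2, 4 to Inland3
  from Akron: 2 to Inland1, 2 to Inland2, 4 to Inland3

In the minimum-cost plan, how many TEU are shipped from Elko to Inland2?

The minimum-cost plan:
  Elko to Inland2: 10 × £1 = £10
  Akron to Inland1: 5 × £2 = £10
  Akron to Inland3: 10 × £4 = £40
Total cost = £60.
So Elko→Inland2 carries 10 TEU.

10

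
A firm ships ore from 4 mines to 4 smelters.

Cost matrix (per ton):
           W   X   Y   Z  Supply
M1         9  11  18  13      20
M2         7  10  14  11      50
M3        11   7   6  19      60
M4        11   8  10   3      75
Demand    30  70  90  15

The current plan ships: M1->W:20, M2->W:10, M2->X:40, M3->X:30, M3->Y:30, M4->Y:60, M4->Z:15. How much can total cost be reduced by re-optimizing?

110

Current plan cost = 20·9 + 10·7 + 40·10 + 30·7 + 30·6 + 60·10 + 15·3 = 1685.
Optimal plan:
  M1 to X: 20 × 11 = 220
  M2 to W: 30 × 7 = 210
  M2 to X: 20 × 10 = 200
  M3 to Y: 60 × 6 = 360
  M4 to X: 30 × 8 = 240
  M4 to Y: 30 × 10 = 300
  M4 to Z: 15 × 3 = 45
Optimal cost = 1575.
Saving = 1685 − 1575 = 110.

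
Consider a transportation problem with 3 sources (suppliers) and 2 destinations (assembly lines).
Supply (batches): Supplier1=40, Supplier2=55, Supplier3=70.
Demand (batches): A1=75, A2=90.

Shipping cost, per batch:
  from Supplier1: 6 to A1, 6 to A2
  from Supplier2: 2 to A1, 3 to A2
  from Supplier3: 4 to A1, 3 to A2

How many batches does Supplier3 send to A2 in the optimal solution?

Optimal shipments:
  Supplier1 to A1: 20 batches
  Supplier1 to A2: 20 batches
  Supplier2 to A1: 55 batches
  Supplier3 to A2: 70 batches
Total cost = 560.
So Supplier3→A2 carries 70 batches.

70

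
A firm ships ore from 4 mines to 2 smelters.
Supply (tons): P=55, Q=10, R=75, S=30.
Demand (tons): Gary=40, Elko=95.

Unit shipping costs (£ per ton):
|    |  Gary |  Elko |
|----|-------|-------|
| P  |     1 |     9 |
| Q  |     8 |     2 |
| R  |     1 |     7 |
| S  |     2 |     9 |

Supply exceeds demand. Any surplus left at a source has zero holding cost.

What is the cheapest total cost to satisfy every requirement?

675

A cheapest plan:
  P->Gary: 40 tons
  P->Elko: 10 tons
  Q->Elko: 10 tons
  R->Elko: 75 tons
Total cost = £675.
(Supply check: P ships 50; Q ships 10; R ships 75; S ships 0.)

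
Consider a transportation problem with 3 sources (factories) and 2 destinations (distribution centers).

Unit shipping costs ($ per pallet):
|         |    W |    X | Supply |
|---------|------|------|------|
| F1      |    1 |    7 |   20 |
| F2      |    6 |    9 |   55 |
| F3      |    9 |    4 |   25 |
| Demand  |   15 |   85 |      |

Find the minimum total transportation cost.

645

One minimum-cost allocation:
  F1 to W: 15 pallets
  F1 to X: 5 pallets
  F2 to X: 55 pallets
  F3 to X: 25 pallets
Total cost = $645.
(Supply check: F1 ships 20; F2 ships 55; F3 ships 25.)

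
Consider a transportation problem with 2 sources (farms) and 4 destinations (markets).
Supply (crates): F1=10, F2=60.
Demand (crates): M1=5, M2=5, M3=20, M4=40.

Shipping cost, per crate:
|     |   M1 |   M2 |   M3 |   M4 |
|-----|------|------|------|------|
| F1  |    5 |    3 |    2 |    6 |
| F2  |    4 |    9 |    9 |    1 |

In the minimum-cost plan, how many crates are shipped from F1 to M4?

Solving gives:
  F1->M3: 10 × 2 = 20
  F2->M1: 5 × 4 = 20
  F2->M2: 5 × 9 = 45
  F2->M3: 10 × 9 = 90
  F2->M4: 40 × 1 = 40
Total cost = 215.
The route F1→M4 is not used.

0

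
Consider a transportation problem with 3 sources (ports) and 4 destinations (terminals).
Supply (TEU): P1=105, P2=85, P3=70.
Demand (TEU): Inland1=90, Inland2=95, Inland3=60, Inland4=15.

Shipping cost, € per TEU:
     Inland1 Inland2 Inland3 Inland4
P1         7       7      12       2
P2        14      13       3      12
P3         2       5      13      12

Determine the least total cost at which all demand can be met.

One minimum-cost allocation:
  P1→Inland1: 20 × €7 = €140
  P1→Inland2: 70 × €7 = €490
  P1→Inland4: 15 × €2 = €30
  P2→Inland2: 25 × €13 = €325
  P2→Inland3: 60 × €3 = €180
  P3→Inland1: 70 × €2 = €140
Total = 140 + 490 + 30 + 325 + 180 + 140 = €1305.

1305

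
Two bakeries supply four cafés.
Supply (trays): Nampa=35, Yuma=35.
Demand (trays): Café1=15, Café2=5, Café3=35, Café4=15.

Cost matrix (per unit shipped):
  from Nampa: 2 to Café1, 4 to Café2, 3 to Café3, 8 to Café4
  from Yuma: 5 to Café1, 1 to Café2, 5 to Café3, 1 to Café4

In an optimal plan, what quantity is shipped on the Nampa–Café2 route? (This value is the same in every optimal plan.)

0

The minimum-cost plan:
  Nampa→Café1: 15 × 2 = 30
  Nampa→Café3: 20 × 3 = 60
  Yuma→Café2: 5 × 1 = 5
  Yuma→Café3: 15 × 5 = 75
  Yuma→Café4: 15 × 1 = 15
Total cost = 185.
The route Nampa→Café2 is not used.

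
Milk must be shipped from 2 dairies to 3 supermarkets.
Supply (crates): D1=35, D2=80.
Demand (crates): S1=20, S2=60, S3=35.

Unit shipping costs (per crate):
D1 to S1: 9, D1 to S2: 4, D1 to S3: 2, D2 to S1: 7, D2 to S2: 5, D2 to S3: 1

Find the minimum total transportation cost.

440

A cheapest plan:
  D1 to S2: 35 × 4 = 140
  D2 to S1: 20 × 7 = 140
  D2 to S2: 25 × 5 = 125
  D2 to S3: 35 × 1 = 35
Total = 140 + 140 + 125 + 35 = 440.
(Supply check: D1 ships 35; D2 ships 80.)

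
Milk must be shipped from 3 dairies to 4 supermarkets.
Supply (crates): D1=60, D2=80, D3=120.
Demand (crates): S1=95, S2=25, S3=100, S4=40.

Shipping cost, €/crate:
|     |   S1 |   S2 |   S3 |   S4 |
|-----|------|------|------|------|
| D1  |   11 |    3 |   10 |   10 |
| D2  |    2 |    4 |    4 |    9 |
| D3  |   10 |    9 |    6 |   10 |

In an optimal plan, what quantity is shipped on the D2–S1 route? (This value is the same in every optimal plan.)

Optimal shipments:
  D1->S2: 25 × €3 = €75
  D1->S4: 35 × €10 = €350
  D2->S1: 80 × €2 = €160
  D3->S1: 15 × €10 = €150
  D3->S3: 100 × €6 = €600
  D3->S4: 5 × €10 = €50
Total cost = €1385.
So D2→S1 carries 80 crates.

80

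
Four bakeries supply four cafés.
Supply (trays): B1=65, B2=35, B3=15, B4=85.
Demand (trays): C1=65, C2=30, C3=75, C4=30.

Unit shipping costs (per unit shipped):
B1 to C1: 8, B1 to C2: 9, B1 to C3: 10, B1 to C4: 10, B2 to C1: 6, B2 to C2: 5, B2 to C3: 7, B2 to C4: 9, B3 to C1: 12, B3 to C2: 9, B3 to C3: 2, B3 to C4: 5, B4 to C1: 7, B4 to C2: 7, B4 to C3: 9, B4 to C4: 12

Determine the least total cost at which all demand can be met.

1500

One minimum-cost allocation:
  B1 to C1: 35 × 8 = 280
  B1 to C4: 30 × 10 = 300
  B2 to C2: 30 × 5 = 150
  B2 to C3: 5 × 7 = 35
  B3 to C3: 15 × 2 = 30
  B4 to C1: 30 × 7 = 210
  B4 to C3: 55 × 9 = 495
Total = 280 + 300 + 150 + 35 + 30 + 210 + 495 = 1500.
(Supply check: B1 ships 65; B2 ships 35; B3 ships 15; B4 ships 85.)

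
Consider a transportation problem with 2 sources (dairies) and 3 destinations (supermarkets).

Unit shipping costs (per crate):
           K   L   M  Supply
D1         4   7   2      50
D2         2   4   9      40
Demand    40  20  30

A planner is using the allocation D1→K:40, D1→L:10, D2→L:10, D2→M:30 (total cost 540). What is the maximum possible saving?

Current plan cost = 40·4 + 10·7 + 10·4 + 30·9 = 540.
Optimal plan:
  D1->K: 20 × 4 = 80
  D1->M: 30 × 2 = 60
  D2->K: 20 × 2 = 40
  D2->L: 20 × 4 = 80
Optimal cost = 260.
Saving = 540 − 260 = 280.

280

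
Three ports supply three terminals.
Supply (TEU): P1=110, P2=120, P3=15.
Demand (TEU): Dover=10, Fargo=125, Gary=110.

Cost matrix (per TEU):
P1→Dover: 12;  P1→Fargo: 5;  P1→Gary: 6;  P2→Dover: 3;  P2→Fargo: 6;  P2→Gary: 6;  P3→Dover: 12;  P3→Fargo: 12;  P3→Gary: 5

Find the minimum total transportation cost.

1315

A cheapest plan:
  P1 to Fargo: 110 × 5 = 550
  P2 to Dover: 10 × 3 = 30
  P2 to Fargo: 15 × 6 = 90
  P2 to Gary: 95 × 6 = 570
  P3 to Gary: 15 × 5 = 75
Total = 550 + 30 + 90 + 570 + 75 = 1315.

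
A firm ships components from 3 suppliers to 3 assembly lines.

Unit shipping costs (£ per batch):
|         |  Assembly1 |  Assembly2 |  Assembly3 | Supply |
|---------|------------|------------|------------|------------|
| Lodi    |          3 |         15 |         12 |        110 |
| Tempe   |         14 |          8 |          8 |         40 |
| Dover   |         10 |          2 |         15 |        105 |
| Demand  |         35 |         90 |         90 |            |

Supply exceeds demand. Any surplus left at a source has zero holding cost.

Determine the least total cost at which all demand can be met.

1205

An optimal shipping plan:
  Lodi to Assembly1: 35 batches
  Lodi to Assembly3: 50 batches
  Tempe to Assembly3: 40 batches
  Dover to Assembly2: 90 batches
Total cost = £1205.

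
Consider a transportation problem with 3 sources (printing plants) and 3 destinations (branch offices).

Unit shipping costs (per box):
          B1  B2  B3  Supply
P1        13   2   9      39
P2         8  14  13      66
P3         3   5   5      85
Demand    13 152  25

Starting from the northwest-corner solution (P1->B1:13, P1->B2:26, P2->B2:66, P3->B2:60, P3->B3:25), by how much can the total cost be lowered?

246

Current plan cost = 13·13 + 26·2 + 66·14 + 60·5 + 25·5 = 1570.
Optimal plan:
  P1–B2: 39 × 2 = 78
  P2–B1: 13 × 8 = 104
  P2–B2: 28 × 14 = 392
  P2–B3: 25 × 13 = 325
  P3–B2: 85 × 5 = 425
Optimal cost = 1324.
Saving = 1570 − 1324 = 246.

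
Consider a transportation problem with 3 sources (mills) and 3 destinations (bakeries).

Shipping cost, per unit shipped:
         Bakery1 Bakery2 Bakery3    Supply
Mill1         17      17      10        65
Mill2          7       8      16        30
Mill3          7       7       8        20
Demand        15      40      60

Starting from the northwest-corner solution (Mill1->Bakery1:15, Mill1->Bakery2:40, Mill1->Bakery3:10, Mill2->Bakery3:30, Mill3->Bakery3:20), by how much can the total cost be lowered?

Current plan cost = 15·17 + 40·17 + 10·10 + 30·16 + 20·8 = 1675.
Optimal plan:
  Mill1→Bakery2: 5 × 17 = 85
  Mill1→Bakery3: 60 × 10 = 600
  Mill2→Bakery1: 15 × 7 = 105
  Mill2→Bakery2: 15 × 8 = 120
  Mill3→Bakery2: 20 × 7 = 140
Optimal cost = 1050.
Saving = 1675 − 1050 = 625.

625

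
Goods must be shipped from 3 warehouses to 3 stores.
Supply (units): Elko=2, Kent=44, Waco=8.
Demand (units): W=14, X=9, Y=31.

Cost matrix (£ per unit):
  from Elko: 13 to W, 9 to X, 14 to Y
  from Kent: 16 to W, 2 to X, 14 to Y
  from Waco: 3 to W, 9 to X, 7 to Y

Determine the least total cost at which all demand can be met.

566

Optimal allocation:
  Elko to W: 2 units
  Kent to W: 4 units
  Kent to X: 9 units
  Kent to Y: 31 units
  Waco to W: 8 units
Total cost = £566.
(Supply check: Elko ships 2; Kent ships 44; Waco ships 8.)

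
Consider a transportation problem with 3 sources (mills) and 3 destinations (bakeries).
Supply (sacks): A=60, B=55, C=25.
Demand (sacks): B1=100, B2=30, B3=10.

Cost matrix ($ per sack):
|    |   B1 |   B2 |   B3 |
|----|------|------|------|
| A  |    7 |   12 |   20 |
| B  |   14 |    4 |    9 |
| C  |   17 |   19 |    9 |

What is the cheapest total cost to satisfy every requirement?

A cheapest plan:
  A->B1: 60 × $7 = $420
  B->B1: 25 × $14 = $350
  B->B2: 30 × $4 = $120
  C->B1: 15 × $17 = $255
  C->B3: 10 × $9 = $90
Total = 420 + 350 + 120 + 255 + 90 = $1235.

1235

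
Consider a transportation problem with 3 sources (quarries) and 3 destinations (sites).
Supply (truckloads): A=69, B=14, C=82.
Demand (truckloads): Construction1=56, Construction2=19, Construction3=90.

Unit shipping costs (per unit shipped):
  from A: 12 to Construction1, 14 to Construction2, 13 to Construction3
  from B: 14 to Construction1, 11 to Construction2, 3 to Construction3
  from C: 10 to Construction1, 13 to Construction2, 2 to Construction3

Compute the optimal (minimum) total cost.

Optimal allocation:
  A→Construction1: 56 × 12 = 672
  A→Construction2: 13 × 14 = 182
  B→Construction2: 6 × 11 = 66
  B→Construction3: 8 × 3 = 24
  C→Construction3: 82 × 2 = 164
Total = 672 + 182 + 66 + 24 + 164 = 1108.

1108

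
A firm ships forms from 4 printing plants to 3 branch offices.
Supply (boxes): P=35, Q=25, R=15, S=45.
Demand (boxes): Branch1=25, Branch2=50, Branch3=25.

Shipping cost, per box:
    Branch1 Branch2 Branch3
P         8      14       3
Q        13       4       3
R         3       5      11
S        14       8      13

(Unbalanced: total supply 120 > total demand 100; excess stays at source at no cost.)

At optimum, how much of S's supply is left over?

20

Minimum-cost shipments:
  P→Branch1: 10 × 8 = 80
  P→Branch3: 25 × 3 = 75
  Q→Branch2: 25 × 4 = 100
  R→Branch1: 15 × 3 = 45
  S→Branch2: 25 × 8 = 200
Total cost = 500.
S ships 25 of its 45, leaving 20.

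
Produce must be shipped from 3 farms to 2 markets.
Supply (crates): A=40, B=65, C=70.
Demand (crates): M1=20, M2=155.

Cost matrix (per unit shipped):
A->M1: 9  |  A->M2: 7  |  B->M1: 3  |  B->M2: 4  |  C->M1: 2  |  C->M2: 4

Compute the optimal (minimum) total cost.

A cheapest plan:
  A to M2: 40 × 7 = 280
  B to M2: 65 × 4 = 260
  C to M1: 20 × 2 = 40
  C to M2: 50 × 4 = 200
Total = 280 + 260 + 40 + 200 = 780.
(Supply check: A ships 40; B ships 65; C ships 70.)

780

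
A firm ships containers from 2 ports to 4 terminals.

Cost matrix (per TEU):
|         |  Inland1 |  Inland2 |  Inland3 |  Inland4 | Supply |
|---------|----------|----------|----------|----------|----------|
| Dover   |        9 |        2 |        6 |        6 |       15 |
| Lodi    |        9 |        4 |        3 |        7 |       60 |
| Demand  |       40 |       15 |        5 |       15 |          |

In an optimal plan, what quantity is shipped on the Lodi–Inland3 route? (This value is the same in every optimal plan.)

5

Solving gives:
  Dover–Inland2: 15 × 2 = 30
  Lodi–Inland1: 40 × 9 = 360
  Lodi–Inland3: 5 × 3 = 15
  Lodi–Inland4: 15 × 7 = 105
Total cost = 510.
So Lodi→Inland3 carries 5 TEU.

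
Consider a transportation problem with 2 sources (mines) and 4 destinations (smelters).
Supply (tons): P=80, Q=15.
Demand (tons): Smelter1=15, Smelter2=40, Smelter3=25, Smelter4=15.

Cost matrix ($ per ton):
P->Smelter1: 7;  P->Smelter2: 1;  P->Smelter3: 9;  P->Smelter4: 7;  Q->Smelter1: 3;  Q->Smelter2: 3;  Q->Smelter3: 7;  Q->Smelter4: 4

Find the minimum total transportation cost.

415

Optimal allocation:
  P to Smelter2: 40 tons
  P to Smelter3: 25 tons
  P to Smelter4: 15 tons
  Q to Smelter1: 15 tons
Total cost = $415.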